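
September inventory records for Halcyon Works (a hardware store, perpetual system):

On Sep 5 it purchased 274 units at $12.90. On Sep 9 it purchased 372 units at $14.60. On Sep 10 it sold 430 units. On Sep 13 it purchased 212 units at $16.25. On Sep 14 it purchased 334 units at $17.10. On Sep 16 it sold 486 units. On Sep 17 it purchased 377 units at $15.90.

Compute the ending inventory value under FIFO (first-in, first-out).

Sep 10, 430 sold [FIFO — oldest first]: 274 @ $12.90 + 156 @ $14.60 = $5,812.20
Sep 16, 486 sold [FIFO — oldest first]: 216 @ $14.60 + 212 @ $16.25 + 58 @ $17.10 = $7,590.40
Total COGS = $5,812.20 + $7,590.40 = $13,402.60
Ending inventory: 276 @ $17.10 + 377 @ $15.90 = $10,713.90

Ending inventory = $10,713.90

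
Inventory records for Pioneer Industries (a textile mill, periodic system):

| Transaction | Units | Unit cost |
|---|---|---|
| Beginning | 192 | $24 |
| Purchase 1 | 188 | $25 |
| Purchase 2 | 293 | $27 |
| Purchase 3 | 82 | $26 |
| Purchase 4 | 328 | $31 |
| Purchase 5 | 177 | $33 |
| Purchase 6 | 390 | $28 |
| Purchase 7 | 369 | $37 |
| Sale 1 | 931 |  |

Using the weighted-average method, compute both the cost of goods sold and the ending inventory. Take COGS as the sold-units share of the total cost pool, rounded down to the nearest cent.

COGS = $27,636.26; ending inventory = $32,296.74

Sale 1, sell 931: 931/2019 × $59,933.00 → $27,636.26
Ending inventory (cost pool remaining) = $32,296.74
Check: goods available $59,933.00 = COGS $27,636.26 + ending $32,296.74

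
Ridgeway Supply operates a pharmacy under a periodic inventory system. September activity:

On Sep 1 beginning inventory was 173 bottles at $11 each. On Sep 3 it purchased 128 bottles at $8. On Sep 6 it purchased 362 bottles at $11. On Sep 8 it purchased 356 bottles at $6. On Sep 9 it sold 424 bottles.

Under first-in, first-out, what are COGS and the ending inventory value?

COGS = $4,280; ending inventory = $4,765

Sep 9, 424 sold [FIFO — oldest first]: 173 @ $11 + 128 @ $8 + 123 @ $11 = $4,280
Ending inventory: 239 @ $11 + 356 @ $6 = $4,765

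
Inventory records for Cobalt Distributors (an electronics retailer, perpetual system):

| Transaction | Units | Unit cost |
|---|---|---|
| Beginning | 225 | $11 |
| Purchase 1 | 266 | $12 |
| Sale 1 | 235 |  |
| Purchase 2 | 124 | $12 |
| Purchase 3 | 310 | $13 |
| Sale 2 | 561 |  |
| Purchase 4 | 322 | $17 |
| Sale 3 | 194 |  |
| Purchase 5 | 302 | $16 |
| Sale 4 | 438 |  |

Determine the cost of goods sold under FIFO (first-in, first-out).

COGS = $19,555

Sale 1 (235) [FIFO — oldest first]: 225 @ $11 + 10 @ $12 = $2,595
Sale 2 (561) [FIFO — oldest first]: 256 @ $12 + 124 @ $12 + 181 @ $13 = $6,913
Sale 3 (194) [FIFO — oldest first]: 129 @ $13 + 65 @ $17 = $2,782
Sale 4 (438) [FIFO — oldest first]: 257 @ $17 + 181 @ $16 = $7,265
Total COGS = $2,595 + $6,913 + $2,782 + $7,265 = $19,555
Ending inventory: 121 @ $16 = $1,936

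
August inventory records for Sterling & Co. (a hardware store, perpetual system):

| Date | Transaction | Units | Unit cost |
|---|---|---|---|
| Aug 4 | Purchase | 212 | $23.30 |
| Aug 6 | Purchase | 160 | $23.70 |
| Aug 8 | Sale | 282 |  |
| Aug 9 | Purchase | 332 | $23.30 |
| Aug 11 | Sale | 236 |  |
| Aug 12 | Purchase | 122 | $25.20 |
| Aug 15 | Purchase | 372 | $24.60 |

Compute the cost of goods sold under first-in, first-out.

Aug 8, 282 sold [FIFO — oldest first]: 212 @ $23.30 + 70 @ $23.70 = $6,598.60
Aug 11, 236 sold [FIFO — oldest first]: 90 @ $23.70 + 146 @ $23.30 = $5,534.80
Total COGS = $6,598.60 + $5,534.80 = $12,133.40
Ending inventory: 186 @ $23.30 + 122 @ $25.20 + 372 @ $24.60 = $16,559.40

COGS = $12,133.40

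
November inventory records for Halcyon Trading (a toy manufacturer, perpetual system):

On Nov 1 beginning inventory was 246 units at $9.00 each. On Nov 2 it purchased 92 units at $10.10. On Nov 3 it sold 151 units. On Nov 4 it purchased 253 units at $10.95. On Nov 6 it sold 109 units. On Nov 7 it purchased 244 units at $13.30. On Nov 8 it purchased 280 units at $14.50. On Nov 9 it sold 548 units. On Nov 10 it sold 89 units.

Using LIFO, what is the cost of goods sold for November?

Nov 3, 151 sold [LIFO — newest first]: 92 @ $10.10 + 59 @ $9.00 = $1,460.20
Nov 6, 109 sold [LIFO — newest first]: 109 @ $10.95 = $1,193.55
Nov 9, 548 sold [LIFO — newest first]: 280 @ $14.50 + 244 @ $13.30 + 24 @ $10.95 = $7,568.00
Nov 10, 89 sold [LIFO — newest first]: 89 @ $10.95 = $974.55
Total COGS = $1,460.20 + $1,193.55 + $7,568.00 + $974.55 = $11,196.30
Ending inventory: 187 @ $9.00 + 31 @ $10.95 = $2,022.45
Check: goods available $13,218.75 = COGS $11,196.30 + ending $2,022.45

COGS = $11,196.30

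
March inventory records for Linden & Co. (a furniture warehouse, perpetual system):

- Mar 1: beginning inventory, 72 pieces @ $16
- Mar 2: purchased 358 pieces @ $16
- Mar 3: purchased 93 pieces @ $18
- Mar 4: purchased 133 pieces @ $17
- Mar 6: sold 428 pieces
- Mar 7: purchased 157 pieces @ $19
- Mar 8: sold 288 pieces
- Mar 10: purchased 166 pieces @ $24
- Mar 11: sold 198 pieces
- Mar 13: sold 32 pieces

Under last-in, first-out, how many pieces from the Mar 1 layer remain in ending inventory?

33

Mar 6, 428 sold [LIFO — newest first]: 133 @ $17 + 93 @ $18 + 202 @ $16 = $7,167
Mar 8, 288 sold [LIFO — newest first]: 157 @ $19 + 131 @ $16 = $5,079
Mar 11, 198 sold [LIFO — newest first]: 166 @ $24 + 25 @ $16 + 7 @ $16 = $4,496
Mar 13, 32 sold [LIFO — newest first]: 32 @ $16 = $512
Total COGS = $7,167 + $5,079 + $4,496 + $512 = $17,254
Ending inventory: 33 @ $16 = $528
Check: goods available $17,782 = COGS $17,254 + ending $528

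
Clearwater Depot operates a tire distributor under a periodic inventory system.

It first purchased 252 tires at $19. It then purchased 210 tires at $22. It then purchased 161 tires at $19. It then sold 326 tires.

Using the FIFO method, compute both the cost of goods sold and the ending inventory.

COGS = $6,416; ending inventory = $6,051

Sale 1 (326) [FIFO — oldest first]: 252 @ $19 + 74 @ $22 = $6,416
Ending inventory: 136 @ $22 + 161 @ $19 = $6,051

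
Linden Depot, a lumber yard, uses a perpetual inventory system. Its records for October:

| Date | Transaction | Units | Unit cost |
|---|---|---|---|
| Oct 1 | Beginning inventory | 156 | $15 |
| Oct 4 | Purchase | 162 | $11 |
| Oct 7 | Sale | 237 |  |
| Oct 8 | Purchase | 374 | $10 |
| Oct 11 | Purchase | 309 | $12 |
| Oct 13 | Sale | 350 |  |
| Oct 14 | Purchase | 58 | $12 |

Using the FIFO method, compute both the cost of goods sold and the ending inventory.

COGS = $6,812; ending inventory = $5,454

Oct 7, 237 sold [FIFO — oldest first]: 156 @ $15 + 81 @ $11 = $3,231
Oct 13, 350 sold [FIFO — oldest first]: 81 @ $11 + 269 @ $10 = $3,581
Total COGS = $3,231 + $3,581 = $6,812
Ending inventory: 105 @ $10 + 309 @ $12 + 58 @ $12 = $5,454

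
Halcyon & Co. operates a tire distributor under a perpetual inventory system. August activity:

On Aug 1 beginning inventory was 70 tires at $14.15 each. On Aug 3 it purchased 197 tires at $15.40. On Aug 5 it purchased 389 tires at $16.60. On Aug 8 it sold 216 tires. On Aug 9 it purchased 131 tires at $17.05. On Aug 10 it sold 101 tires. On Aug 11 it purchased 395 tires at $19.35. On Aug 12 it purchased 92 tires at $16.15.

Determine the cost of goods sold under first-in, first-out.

COGS = $4,854.30

Aug 8, 216 sold [FIFO — oldest first]: 70 @ $14.15 + 146 @ $15.40 = $3,238.90
Aug 10, 101 sold [FIFO — oldest first]: 51 @ $15.40 + 50 @ $16.60 = $1,615.40
Total COGS = $3,238.90 + $1,615.40 = $4,854.30
Ending inventory: 339 @ $16.60 + 131 @ $17.05 + 395 @ $19.35 + 92 @ $16.15 = $16,990.00
Check: goods available $21,844.30 = COGS $4,854.30 + ending $16,990.00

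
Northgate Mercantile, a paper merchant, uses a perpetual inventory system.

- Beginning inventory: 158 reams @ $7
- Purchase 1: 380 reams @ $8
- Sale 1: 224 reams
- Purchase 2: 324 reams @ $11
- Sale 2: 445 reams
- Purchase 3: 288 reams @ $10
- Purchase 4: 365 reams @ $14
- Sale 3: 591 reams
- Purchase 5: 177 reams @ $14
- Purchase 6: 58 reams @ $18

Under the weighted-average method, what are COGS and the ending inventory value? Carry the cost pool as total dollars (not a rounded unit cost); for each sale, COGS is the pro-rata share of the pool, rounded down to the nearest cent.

COGS = $12,746.05; ending inventory = $6,475.95

After Beginning: 158 on hand, pool $1,106.00 (≈ $7.0000 each)
After Purchase 1: 538 on hand, pool $4,146.00 (≈ $7.7063 each)
Sale 1, sell 224: 224/538 × $4,146.00 → $1,726.21
After Purchase 2: 638 on hand, pool $5,983.79 (≈ $9.3790 each)
Sale 2, sell 445: 445/638 × $5,983.79 → $4,173.64
After Purchase 3: 481 on hand, pool $4,690.15 (≈ $9.7508 each)
After Purchase 4: 846 on hand, pool $9,800.15 (≈ $11.5841 each)
Sale 3, sell 591: 591/846 × $9,800.15 → $6,846.20
After Purchase 5: 432 on hand, pool $5,431.95 (≈ $12.5740 each)
After Purchase 6: 490 on hand, pool $6,475.95 (≈ $13.2162 each)
Total COGS = $1,726.21 + $4,173.64 + $6,846.20 = $12,746.05
Ending inventory (cost pool remaining) = $6,475.95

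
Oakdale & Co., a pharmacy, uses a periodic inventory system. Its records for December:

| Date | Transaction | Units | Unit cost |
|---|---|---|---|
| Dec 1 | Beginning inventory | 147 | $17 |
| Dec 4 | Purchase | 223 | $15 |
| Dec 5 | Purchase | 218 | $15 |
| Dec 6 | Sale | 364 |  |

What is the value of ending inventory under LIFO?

Ending inventory = $3,654

Dec 6, 364 sold [LIFO — newest first]: 218 @ $15 + 146 @ $15 = $5,460
Ending inventory: 147 @ $17 + 77 @ $15 = $3,654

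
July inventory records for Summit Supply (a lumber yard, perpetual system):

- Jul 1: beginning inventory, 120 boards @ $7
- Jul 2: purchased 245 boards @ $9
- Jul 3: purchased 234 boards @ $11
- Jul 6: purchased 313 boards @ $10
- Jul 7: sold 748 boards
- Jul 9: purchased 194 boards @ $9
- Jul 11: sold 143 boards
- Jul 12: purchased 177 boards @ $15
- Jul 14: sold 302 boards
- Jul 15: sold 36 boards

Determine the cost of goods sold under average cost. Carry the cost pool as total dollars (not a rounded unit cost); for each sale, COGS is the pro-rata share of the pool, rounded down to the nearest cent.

COGS = $12,509.65

After Jul 1: 120 on hand, pool $840.00 (≈ $7.0000 each)
After Jul 2: 365 on hand, pool $3,045.00 (≈ $8.3425 each)
After Jul 3: 599 on hand, pool $5,619.00 (≈ $9.3806 each)
After Jul 6: 912 on hand, pool $8,749.00 (≈ $9.5932 each)
Jul 7, sell 748: 748/912 × $8,749.00 → $7,175.71
After Jul 9: 358 on hand, pool $3,319.29 (≈ $9.2718 each)
Jul 11, sell 143: 143/358 × $3,319.29 → $1,325.86
After Jul 12: 392 on hand, pool $4,648.43 (≈ $11.8582 each)
Jul 14, sell 302: 302/392 × $4,648.43 → $3,581.18
Jul 15, sell 36: 36/90 × $1,067.25 → $426.90
Total COGS = $7,175.71 + $1,325.86 + $3,581.18 + $426.90 = $12,509.65
Ending inventory (cost pool remaining) = $640.35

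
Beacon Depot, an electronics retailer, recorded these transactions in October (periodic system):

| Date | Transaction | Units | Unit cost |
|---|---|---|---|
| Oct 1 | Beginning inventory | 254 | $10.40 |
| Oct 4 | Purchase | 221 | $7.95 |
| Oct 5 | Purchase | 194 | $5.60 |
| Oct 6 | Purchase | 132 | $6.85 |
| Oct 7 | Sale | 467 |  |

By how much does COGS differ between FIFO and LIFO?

FIFO COGS: 254 @ $10.40 + 213 @ $7.95 = $4,334.95
LIFO COGS: 132 @ $6.85 + 194 @ $5.60 + 141 @ $7.95 = $3,111.55
Difference = |$4,334.95 − $3,111.55| = $1,223.40

$1,223.40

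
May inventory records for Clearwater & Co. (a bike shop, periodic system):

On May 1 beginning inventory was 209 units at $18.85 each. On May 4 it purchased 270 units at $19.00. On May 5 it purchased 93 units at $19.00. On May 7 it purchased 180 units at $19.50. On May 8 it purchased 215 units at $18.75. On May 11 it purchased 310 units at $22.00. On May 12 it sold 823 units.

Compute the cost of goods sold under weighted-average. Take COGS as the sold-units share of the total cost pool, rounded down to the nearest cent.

COGS = $16,239.52

May 12, sell 823: 823/1277 × $25,197.90 → $16,239.52
Ending inventory (cost pool remaining) = $8,958.38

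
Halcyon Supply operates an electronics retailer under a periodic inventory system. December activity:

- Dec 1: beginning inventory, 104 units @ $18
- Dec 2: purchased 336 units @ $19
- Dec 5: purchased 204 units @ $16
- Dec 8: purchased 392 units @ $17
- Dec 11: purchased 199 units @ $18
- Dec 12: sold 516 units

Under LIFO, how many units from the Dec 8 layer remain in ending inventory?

Dec 12, 516 sold [LIFO — newest first]: 199 @ $18 + 317 @ $17 = $8,971
Ending inventory: 104 @ $18 + 336 @ $19 + 204 @ $16 + 75 @ $17 = $12,795

75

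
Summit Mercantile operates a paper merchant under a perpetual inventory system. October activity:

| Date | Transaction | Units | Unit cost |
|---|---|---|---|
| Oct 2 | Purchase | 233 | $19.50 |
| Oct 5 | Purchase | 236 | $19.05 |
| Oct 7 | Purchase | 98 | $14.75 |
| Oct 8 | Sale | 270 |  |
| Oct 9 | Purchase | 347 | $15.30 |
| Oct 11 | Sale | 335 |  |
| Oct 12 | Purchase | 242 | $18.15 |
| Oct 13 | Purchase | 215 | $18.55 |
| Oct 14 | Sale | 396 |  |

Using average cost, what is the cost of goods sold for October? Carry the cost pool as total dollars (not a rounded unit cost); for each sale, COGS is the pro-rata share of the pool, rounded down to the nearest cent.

COGS = $17,623.08

After Oct 2: 233 on hand, pool $4,543.50 (≈ $19.5000 each)
After Oct 5: 469 on hand, pool $9,039.30 (≈ $19.2736 each)
After Oct 7: 567 on hand, pool $10,484.80 (≈ $18.4917 each)
Oct 8, sell 270: 270/567 × $10,484.80 → $4,992.76
After Oct 9: 644 on hand, pool $10,801.14 (≈ $16.7720 each)
Oct 11, sell 335: 335/644 × $10,801.14 → $5,618.60
After Oct 12: 551 on hand, pool $9,574.84 (≈ $17.3772 each)
After Oct 13: 766 on hand, pool $13,563.09 (≈ $17.7064 each)
Oct 14, sell 396: 396/766 × $13,563.09 → $7,011.72
Total COGS = $4,992.76 + $5,618.60 + $7,011.72 = $17,623.08
Ending inventory (cost pool remaining) = $6,551.37
Check: goods available $24,174.45 = COGS $17,623.08 + ending $6,551.37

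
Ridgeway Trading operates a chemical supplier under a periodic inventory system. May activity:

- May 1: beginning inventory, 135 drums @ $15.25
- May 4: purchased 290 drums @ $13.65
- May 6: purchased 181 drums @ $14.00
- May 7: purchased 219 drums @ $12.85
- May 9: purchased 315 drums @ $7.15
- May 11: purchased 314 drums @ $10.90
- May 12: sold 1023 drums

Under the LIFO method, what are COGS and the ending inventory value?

COGS = $10,939.00; ending inventory = $6,101.25

May 12, 1023 sold [LIFO — newest first]: 314 @ $10.90 + 315 @ $7.15 + 219 @ $12.85 + 175 @ $14.00 = $10,939.00
Ending inventory: 135 @ $15.25 + 290 @ $13.65 + 6 @ $14.00 = $6,101.25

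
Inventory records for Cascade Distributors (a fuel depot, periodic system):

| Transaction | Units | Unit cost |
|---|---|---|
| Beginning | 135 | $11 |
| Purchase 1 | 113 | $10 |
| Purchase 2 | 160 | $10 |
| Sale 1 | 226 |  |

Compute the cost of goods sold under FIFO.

Sale 1 (226) [FIFO — oldest first]: 135 @ $11 + 91 @ $10 = $2,395
Ending inventory: 22 @ $10 + 160 @ $10 = $1,820
Check: goods available $4,215 = COGS $2,395 + ending $1,820

COGS = $2,395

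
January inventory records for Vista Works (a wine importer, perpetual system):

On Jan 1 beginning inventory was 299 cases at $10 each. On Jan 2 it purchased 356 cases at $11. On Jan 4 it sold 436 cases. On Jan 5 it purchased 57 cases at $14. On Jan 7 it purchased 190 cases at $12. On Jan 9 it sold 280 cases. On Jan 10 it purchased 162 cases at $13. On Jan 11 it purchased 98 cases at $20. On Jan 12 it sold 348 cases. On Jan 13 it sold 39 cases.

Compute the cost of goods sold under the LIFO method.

Jan 4, 436 sold [LIFO — newest first]: 356 @ $11 + 80 @ $10 = $4,716
Jan 9, 280 sold [LIFO — newest first]: 190 @ $12 + 57 @ $14 + 33 @ $10 = $3,408
Jan 12, 348 sold [LIFO — newest first]: 98 @ $20 + 162 @ $13 + 88 @ $10 = $4,946
Jan 13, 39 sold [LIFO — newest first]: 39 @ $10 = $390
Total COGS = $4,716 + $3,408 + $4,946 + $390 = $13,460
Ending inventory: 59 @ $10 = $590
Check: goods available $14,050 = COGS $13,460 + ending $590

COGS = $13,460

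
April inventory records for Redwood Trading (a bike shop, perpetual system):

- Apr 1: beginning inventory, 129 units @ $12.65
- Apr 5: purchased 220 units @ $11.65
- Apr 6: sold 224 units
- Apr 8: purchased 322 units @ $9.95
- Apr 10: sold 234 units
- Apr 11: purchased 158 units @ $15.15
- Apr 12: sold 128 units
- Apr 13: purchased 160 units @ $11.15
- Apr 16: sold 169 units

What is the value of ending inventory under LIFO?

Ending inventory = $2,775.00

Apr 6, 224 sold [LIFO — newest first]: 220 @ $11.65 + 4 @ $12.65 = $2,613.60
Apr 10, 234 sold [LIFO — newest first]: 234 @ $9.95 = $2,328.30
Apr 12, 128 sold [LIFO — newest first]: 128 @ $15.15 = $1,939.20
Apr 16, 169 sold [LIFO — newest first]: 160 @ $11.15 + 9 @ $15.15 = $1,920.35
Total COGS = $2,613.60 + $2,328.30 + $1,939.20 + $1,920.35 = $8,801.45
Ending inventory: 125 @ $12.65 + 88 @ $9.95 + 21 @ $15.15 = $2,775.00
Check: goods available $11,576.45 = COGS $8,801.45 + ending $2,775.00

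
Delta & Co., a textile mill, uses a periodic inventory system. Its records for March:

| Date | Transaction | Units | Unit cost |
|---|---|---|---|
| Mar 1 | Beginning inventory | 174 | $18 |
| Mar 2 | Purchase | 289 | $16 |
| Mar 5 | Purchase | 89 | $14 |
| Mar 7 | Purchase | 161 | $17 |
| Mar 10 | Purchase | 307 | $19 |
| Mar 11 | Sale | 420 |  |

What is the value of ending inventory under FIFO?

Ending inventory = $10,504

Mar 11, 420 sold [FIFO — oldest first]: 174 @ $18 + 246 @ $16 = $7,068
Ending inventory: 43 @ $16 + 89 @ $14 + 161 @ $17 + 307 @ $19 = $10,504
Check: goods available $17,572 = COGS $7,068 + ending $10,504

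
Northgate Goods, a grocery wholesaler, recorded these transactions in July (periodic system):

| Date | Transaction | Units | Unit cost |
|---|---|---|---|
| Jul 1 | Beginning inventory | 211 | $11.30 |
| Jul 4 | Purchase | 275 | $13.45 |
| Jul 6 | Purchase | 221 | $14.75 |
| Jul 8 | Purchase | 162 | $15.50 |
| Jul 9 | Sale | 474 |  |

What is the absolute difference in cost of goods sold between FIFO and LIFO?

FIFO COGS: 211 @ $11.30 + 263 @ $13.45 = $5,921.65
LIFO COGS: 162 @ $15.50 + 221 @ $14.75 + 91 @ $13.45 = $6,994.70
Difference = |$5,921.65 − $6,994.70| = $1,073.05

$1,073.05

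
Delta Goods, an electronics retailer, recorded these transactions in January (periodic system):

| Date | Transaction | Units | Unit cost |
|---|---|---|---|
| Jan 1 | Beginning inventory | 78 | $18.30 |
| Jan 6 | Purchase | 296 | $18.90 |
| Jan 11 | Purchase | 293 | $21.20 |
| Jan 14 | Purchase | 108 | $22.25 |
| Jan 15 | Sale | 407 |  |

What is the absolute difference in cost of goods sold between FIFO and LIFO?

$1,006.60

FIFO COGS: 78 @ $18.30 + 296 @ $18.90 + 33 @ $21.20 = $7,721.40
LIFO COGS: 108 @ $22.25 + 293 @ $21.20 + 6 @ $18.90 = $8,728.00
Difference = |$7,721.40 − $8,728.00| = $1,006.60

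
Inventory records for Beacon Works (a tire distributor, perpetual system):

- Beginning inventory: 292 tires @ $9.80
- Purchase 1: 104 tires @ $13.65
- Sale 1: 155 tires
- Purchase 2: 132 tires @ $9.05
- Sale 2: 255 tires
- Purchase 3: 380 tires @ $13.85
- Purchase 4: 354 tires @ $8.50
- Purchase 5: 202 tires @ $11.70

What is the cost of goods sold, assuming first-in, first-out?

COGS = $4,407.90

Sale 1 (155) [FIFO — oldest first]: 155 @ $9.80 = $1,519.00
Sale 2 (255) [FIFO — oldest first]: 137 @ $9.80 + 104 @ $13.65 + 14 @ $9.05 = $2,888.90
Total COGS = $1,519.00 + $2,888.90 = $4,407.90
Ending inventory: 118 @ $9.05 + 380 @ $13.85 + 354 @ $8.50 + 202 @ $11.70 = $11,703.30
Check: goods available $16,111.20 = COGS $4,407.90 + ending $11,703.30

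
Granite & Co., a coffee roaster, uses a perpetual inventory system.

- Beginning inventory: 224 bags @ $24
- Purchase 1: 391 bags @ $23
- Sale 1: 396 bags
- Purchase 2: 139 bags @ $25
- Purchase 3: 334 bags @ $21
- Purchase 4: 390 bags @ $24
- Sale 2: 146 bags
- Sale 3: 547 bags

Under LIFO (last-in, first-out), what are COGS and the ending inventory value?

Sale 1 (396) [LIFO — newest first]: 391 @ $23 + 5 @ $24 = $9,113
Sale 2 (146) [LIFO — newest first]: 146 @ $24 = $3,504
Sale 3 (547) [LIFO — newest first]: 244 @ $24 + 303 @ $21 = $12,219
Total COGS = $9,113 + $3,504 + $12,219 = $24,836
Ending inventory: 219 @ $24 + 139 @ $25 + 31 @ $21 = $9,382
Check: goods available $34,218 = COGS $24,836 + ending $9,382

COGS = $24,836; ending inventory = $9,382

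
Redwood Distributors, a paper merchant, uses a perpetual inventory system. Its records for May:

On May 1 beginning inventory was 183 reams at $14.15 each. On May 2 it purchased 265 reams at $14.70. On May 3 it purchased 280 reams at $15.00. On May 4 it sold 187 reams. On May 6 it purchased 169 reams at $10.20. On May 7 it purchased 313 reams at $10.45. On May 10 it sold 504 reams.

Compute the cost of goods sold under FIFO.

COGS = $10,129.95

May 4, 187 sold [FIFO — oldest first]: 183 @ $14.15 + 4 @ $14.70 = $2,648.25
May 10, 504 sold [FIFO — oldest first]: 261 @ $14.70 + 243 @ $15.00 = $7,481.70
Total COGS = $2,648.25 + $7,481.70 = $10,129.95
Ending inventory: 37 @ $15.00 + 169 @ $10.20 + 313 @ $10.45 = $5,549.65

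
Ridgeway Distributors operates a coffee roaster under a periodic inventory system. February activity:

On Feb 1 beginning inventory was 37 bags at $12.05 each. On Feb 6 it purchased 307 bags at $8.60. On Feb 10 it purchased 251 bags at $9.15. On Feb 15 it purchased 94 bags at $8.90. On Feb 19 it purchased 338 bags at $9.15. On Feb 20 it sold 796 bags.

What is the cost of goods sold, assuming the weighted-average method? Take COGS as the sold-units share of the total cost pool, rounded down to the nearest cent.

COGS = $7,217.48

Feb 20, sell 796: 796/1027 × $9,312.00 → $7,217.48
Ending inventory (cost pool remaining) = $2,094.52
Check: goods available $9,312.00 = COGS $7,217.48 + ending $2,094.52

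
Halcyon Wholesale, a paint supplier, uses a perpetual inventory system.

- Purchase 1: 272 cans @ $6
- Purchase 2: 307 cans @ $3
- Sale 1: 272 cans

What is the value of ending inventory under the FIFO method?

Ending inventory = $921

Sale 1 (272) [FIFO — oldest first]: 272 @ $6 = $1,632
Ending inventory: 307 @ $3 = $921
Check: goods available $2,553 = COGS $1,632 + ending $921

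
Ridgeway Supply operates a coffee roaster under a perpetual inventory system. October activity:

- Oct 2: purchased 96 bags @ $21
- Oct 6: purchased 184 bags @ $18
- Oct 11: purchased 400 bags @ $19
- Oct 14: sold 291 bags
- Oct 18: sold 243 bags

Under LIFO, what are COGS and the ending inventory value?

COGS = $10,012; ending inventory = $2,916

Oct 14, 291 sold [LIFO — newest first]: 291 @ $19 = $5,529
Oct 18, 243 sold [LIFO — newest first]: 109 @ $19 + 134 @ $18 = $4,483
Total COGS = $5,529 + $4,483 = $10,012
Ending inventory: 96 @ $21 + 50 @ $18 = $2,916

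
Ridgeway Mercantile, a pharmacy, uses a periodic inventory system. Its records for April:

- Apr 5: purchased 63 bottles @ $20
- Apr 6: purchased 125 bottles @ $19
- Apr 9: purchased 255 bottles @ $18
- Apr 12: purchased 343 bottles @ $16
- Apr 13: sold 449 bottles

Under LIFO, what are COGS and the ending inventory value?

Apr 13, 449 sold [LIFO — newest first]: 343 @ $16 + 106 @ $18 = $7,396
Ending inventory: 63 @ $20 + 125 @ $19 + 149 @ $18 = $6,317

COGS = $7,396; ending inventory = $6,317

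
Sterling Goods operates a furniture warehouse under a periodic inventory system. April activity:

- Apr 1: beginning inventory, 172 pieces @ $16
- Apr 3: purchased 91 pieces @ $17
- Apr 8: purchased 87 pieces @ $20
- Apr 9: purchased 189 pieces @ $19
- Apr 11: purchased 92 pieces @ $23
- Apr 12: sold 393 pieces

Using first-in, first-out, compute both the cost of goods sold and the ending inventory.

COGS = $6,856; ending inventory = $4,890

Apr 12, 393 sold [FIFO — oldest first]: 172 @ $16 + 91 @ $17 + 87 @ $20 + 43 @ $19 = $6,856
Ending inventory: 146 @ $19 + 92 @ $23 = $4,890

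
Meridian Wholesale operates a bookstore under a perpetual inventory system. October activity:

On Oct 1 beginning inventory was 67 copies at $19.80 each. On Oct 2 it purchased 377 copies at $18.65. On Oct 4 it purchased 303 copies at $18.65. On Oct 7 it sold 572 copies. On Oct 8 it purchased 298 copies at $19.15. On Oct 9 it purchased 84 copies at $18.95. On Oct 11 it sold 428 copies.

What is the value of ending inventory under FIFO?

Oct 7, 572 sold [FIFO — oldest first]: 67 @ $19.80 + 377 @ $18.65 + 128 @ $18.65 = $10,744.85
Oct 11, 428 sold [FIFO — oldest first]: 175 @ $18.65 + 253 @ $19.15 = $8,108.70
Total COGS = $10,744.85 + $8,108.70 = $18,853.55
Ending inventory: 45 @ $19.15 + 84 @ $18.95 = $2,453.55
Check: goods available $21,307.10 = COGS $18,853.55 + ending $2,453.55

Ending inventory = $2,453.55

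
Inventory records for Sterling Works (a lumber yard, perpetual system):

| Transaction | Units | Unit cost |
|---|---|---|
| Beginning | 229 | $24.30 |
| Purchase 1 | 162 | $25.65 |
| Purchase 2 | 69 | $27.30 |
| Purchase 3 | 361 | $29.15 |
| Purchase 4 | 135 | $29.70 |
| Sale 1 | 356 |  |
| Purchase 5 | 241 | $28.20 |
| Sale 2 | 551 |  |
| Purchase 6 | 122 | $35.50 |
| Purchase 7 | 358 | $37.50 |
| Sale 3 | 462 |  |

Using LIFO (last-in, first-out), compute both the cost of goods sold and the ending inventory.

Sale 1 (356) [LIFO — newest first]: 135 @ $29.70 + 221 @ $29.15 = $10,451.65
Sale 2 (551) [LIFO — newest first]: 241 @ $28.20 + 140 @ $29.15 + 69 @ $27.30 + 101 @ $25.65 = $15,351.55
Sale 3 (462) [LIFO — newest first]: 358 @ $37.50 + 104 @ $35.50 = $17,117.00
Total COGS = $10,451.65 + $15,351.55 + $17,117.00 = $42,920.20
Ending inventory: 229 @ $24.30 + 61 @ $25.65 + 18 @ $35.50 = $7,768.35

COGS = $42,920.20; ending inventory = $7,768.35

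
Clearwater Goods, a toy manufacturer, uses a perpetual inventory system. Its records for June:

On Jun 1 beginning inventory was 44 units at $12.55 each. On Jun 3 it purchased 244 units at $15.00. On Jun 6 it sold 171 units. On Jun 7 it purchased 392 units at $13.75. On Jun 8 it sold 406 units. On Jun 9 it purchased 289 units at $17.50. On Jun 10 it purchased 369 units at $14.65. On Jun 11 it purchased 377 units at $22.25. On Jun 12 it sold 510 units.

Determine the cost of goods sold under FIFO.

COGS = $16,388.40

Jun 6, 171 sold [FIFO — oldest first]: 44 @ $12.55 + 127 @ $15.00 = $2,457.20
Jun 8, 406 sold [FIFO — oldest first]: 117 @ $15.00 + 289 @ $13.75 = $5,728.75
Jun 12, 510 sold [FIFO — oldest first]: 103 @ $13.75 + 289 @ $17.50 + 118 @ $14.65 = $8,202.45
Total COGS = $2,457.20 + $5,728.75 + $8,202.45 = $16,388.40
Ending inventory: 251 @ $14.65 + 377 @ $22.25 = $12,065.40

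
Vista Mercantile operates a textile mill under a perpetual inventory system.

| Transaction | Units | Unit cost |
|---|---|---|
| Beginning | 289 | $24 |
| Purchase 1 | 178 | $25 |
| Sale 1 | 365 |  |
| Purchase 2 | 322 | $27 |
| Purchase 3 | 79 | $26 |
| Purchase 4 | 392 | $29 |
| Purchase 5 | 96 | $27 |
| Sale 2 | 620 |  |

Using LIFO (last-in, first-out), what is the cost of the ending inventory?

Ending inventory = $9,711

Sale 1 (365) [LIFO — newest first]: 178 @ $25 + 187 @ $24 = $8,938
Sale 2 (620) [LIFO — newest first]: 96 @ $27 + 392 @ $29 + 79 @ $26 + 53 @ $27 = $17,445
Total COGS = $8,938 + $17,445 = $26,383
Ending inventory: 102 @ $24 + 269 @ $27 = $9,711
Check: goods available $36,094 = COGS $26,383 + ending $9,711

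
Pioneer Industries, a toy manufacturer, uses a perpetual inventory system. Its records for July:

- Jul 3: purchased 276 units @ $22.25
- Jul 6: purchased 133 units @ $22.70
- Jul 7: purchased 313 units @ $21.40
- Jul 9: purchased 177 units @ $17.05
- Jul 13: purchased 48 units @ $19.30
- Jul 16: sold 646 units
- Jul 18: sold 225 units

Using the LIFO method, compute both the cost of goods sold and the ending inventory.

COGS = $18,111.55; ending inventory = $1,691.00

Jul 16, 646 sold [LIFO — newest first]: 48 @ $19.30 + 177 @ $17.05 + 313 @ $21.40 + 108 @ $22.70 = $13,094.05
Jul 18, 225 sold [LIFO — newest first]: 25 @ $22.70 + 200 @ $22.25 = $5,017.50
Total COGS = $13,094.05 + $5,017.50 = $18,111.55
Ending inventory: 76 @ $22.25 = $1,691.00
Check: goods available $19,802.55 = COGS $18,111.55 + ending $1,691.00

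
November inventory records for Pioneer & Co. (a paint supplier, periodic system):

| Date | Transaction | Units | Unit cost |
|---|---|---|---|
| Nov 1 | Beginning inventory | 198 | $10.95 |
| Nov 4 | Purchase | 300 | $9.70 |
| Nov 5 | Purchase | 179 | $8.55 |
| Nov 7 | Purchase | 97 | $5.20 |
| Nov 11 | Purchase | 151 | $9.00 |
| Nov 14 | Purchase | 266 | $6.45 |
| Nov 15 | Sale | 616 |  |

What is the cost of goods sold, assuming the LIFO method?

COGS = $4,451.20

Nov 15, 616 sold [LIFO — newest first]: 266 @ $6.45 + 151 @ $9.00 + 97 @ $5.20 + 102 @ $8.55 = $4,451.20
Ending inventory: 198 @ $10.95 + 300 @ $9.70 + 77 @ $8.55 = $5,736.45
Check: goods available $10,187.65 = COGS $4,451.20 + ending $5,736.45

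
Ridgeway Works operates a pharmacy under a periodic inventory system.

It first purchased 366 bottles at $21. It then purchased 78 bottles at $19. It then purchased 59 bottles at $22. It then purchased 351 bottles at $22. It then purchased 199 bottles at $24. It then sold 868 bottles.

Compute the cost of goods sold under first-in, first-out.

Sale 1 (868) [FIFO — oldest first]: 366 @ $21 + 78 @ $19 + 59 @ $22 + 351 @ $22 + 14 @ $24 = $18,524
Ending inventory: 185 @ $24 = $4,440

COGS = $18,524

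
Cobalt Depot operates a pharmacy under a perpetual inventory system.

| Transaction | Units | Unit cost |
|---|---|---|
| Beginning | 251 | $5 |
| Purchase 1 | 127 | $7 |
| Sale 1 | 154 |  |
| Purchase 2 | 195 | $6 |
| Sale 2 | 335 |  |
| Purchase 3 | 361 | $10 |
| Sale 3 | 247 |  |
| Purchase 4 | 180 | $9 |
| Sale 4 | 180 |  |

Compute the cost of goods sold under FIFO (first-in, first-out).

COGS = $6,744

Sale 1 (154) [FIFO — oldest first]: 154 @ $5 = $770
Sale 2 (335) [FIFO — oldest first]: 97 @ $5 + 127 @ $7 + 111 @ $6 = $2,040
Sale 3 (247) [FIFO — oldest first]: 84 @ $6 + 163 @ $10 = $2,134
Sale 4 (180) [FIFO — oldest first]: 180 @ $10 = $1,800
Total COGS = $770 + $2,040 + $2,134 + $1,800 = $6,744
Ending inventory: 18 @ $10 + 180 @ $9 = $1,800
Check: goods available $8,544 = COGS $6,744 + ending $1,800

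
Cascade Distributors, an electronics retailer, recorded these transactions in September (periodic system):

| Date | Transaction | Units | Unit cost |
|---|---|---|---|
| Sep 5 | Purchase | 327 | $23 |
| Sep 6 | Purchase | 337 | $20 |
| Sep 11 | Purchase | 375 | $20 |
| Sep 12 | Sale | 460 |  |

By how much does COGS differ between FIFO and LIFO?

$981

FIFO COGS: 327 @ $23 + 133 @ $20 = $10,181
LIFO COGS: 375 @ $20 + 85 @ $20 = $9,200
Difference = |$10,181 − $9,200| = $981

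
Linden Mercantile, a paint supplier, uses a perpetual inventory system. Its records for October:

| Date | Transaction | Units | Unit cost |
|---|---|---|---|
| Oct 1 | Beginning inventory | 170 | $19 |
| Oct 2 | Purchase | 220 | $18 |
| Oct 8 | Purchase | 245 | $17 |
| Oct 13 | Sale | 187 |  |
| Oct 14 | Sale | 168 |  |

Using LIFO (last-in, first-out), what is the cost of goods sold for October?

Oct 13, 187 sold [LIFO — newest first]: 187 @ $17 = $3,179
Oct 14, 168 sold [LIFO — newest first]: 58 @ $17 + 110 @ $18 = $2,966
Total COGS = $3,179 + $2,966 = $6,145
Ending inventory: 170 @ $19 + 110 @ $18 = $5,210
Check: goods available $11,355 = COGS $6,145 + ending $5,210

COGS = $6,145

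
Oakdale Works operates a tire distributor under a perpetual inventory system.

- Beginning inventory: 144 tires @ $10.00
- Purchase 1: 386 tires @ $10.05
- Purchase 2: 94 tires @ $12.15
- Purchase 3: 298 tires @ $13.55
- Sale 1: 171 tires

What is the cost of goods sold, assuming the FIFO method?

Sale 1 (171) [FIFO — oldest first]: 144 @ $10.00 + 27 @ $10.05 = $1,711.35
Ending inventory: 359 @ $10.05 + 94 @ $12.15 + 298 @ $13.55 = $8,787.95

COGS = $1,711.35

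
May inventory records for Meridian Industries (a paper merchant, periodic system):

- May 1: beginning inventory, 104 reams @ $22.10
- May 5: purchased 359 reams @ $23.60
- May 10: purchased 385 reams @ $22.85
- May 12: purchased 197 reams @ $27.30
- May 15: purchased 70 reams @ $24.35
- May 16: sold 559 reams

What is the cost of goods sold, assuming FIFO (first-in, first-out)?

May 16, 559 sold [FIFO — oldest first]: 104 @ $22.10 + 359 @ $23.60 + 96 @ $22.85 = $12,964.40
Ending inventory: 289 @ $22.85 + 197 @ $27.30 + 70 @ $24.35 = $13,686.25

COGS = $12,964.40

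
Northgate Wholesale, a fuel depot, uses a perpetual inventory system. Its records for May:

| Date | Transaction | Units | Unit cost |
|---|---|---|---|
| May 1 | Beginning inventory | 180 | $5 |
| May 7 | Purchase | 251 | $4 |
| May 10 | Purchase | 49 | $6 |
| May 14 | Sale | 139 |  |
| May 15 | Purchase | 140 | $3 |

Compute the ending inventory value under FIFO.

May 14, 139 sold [FIFO — oldest first]: 139 @ $5 = $695
Ending inventory: 41 @ $5 + 251 @ $4 + 49 @ $6 + 140 @ $3 = $1,923

Ending inventory = $1,923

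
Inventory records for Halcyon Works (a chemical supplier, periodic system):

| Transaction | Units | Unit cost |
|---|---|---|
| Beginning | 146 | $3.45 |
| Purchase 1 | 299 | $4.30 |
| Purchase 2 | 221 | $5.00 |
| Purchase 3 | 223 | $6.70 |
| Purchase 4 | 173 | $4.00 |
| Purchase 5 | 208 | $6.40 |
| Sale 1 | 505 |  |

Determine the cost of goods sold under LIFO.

Sale 1 (505) [LIFO — newest first]: 208 @ $6.40 + 173 @ $4.00 + 124 @ $6.70 = $2,854.00
Ending inventory: 146 @ $3.45 + 299 @ $4.30 + 221 @ $5.00 + 99 @ $6.70 = $3,557.70

COGS = $2,854.00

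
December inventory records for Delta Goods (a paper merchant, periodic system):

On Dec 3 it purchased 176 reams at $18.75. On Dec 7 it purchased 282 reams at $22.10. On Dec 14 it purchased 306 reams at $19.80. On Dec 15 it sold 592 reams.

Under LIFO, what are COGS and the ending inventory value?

COGS = $12,366.00; ending inventory = $3,225.00

Dec 15, 592 sold [LIFO — newest first]: 306 @ $19.80 + 282 @ $22.10 + 4 @ $18.75 = $12,366.00
Ending inventory: 172 @ $18.75 = $3,225.00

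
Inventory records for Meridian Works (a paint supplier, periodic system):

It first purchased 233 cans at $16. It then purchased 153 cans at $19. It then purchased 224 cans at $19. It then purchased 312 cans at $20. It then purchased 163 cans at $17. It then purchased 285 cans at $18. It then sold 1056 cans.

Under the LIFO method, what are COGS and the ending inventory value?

COGS = $19,765; ending inventory = $5,267

Sale 1 (1056) [LIFO — newest first]: 285 @ $18 + 163 @ $17 + 312 @ $20 + 224 @ $19 + 72 @ $19 = $19,765
Ending inventory: 233 @ $16 + 81 @ $19 = $5,267
Check: goods available $25,032 = COGS $19,765 + ending $5,267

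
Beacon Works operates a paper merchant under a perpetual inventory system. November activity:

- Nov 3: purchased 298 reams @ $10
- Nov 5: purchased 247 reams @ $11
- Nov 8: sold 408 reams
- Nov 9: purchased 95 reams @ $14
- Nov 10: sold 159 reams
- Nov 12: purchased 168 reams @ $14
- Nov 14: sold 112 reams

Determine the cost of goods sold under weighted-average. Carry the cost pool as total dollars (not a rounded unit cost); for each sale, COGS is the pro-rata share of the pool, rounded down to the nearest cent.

COGS = $7,654.83

After Nov 3: 298 on hand, pool $2,980.00 (≈ $10.0000 each)
After Nov 5: 545 on hand, pool $5,697.00 (≈ $10.4532 each)
Nov 8, sell 408: 408/545 × $5,697.00 → $4,264.91
After Nov 9: 232 on hand, pool $2,762.09 (≈ $11.9056 each)
Nov 10, sell 159: 159/232 × $2,762.09 → $1,892.98
After Nov 12: 241 on hand, pool $3,221.11 (≈ $13.3656 each)
Nov 14, sell 112: 112/241 × $3,221.11 → $1,496.94
Total COGS = $4,264.91 + $1,892.98 + $1,496.94 = $7,654.83
Ending inventory (cost pool remaining) = $1,724.17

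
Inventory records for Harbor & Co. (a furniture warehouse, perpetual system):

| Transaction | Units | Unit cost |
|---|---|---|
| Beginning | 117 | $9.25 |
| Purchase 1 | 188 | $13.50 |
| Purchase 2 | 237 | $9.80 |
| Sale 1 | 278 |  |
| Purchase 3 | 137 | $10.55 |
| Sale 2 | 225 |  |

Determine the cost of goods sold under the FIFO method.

Sale 1 (278) [FIFO — oldest first]: 117 @ $9.25 + 161 @ $13.50 = $3,255.75
Sale 2 (225) [FIFO — oldest first]: 27 @ $13.50 + 198 @ $9.80 = $2,304.90
Total COGS = $3,255.75 + $2,304.90 = $5,560.65
Ending inventory: 39 @ $9.80 + 137 @ $10.55 = $1,827.55
Check: goods available $7,388.20 = COGS $5,560.65 + ending $1,827.55

COGS = $5,560.65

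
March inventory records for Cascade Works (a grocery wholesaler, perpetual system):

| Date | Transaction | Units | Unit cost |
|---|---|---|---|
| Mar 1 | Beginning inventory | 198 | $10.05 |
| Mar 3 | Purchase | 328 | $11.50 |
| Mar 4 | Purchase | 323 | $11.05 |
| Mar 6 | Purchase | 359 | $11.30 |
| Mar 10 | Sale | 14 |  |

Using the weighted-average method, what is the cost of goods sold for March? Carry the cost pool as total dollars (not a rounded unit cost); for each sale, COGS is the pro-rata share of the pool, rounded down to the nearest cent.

After Mar 1: 198 on hand, pool $1,989.90 (≈ $10.0500 each)
After Mar 3: 526 on hand, pool $5,761.90 (≈ $10.9542 each)
After Mar 4: 849 on hand, pool $9,331.05 (≈ $10.9906 each)
After Mar 6: 1208 on hand, pool $13,387.75 (≈ $11.0826 each)
Mar 10, sell 14: 14/1208 × $13,387.75 → $155.15
Ending inventory (cost pool remaining) = $13,232.60

COGS = $155.15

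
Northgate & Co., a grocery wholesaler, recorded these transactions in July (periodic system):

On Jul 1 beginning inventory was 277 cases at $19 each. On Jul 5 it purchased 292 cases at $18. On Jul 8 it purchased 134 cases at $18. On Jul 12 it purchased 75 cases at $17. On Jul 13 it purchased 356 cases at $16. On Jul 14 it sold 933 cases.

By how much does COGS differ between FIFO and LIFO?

FIFO COGS: 277 @ $19 + 292 @ $18 + 134 @ $18 + 75 @ $17 + 155 @ $16 = $16,686
LIFO COGS: 356 @ $16 + 75 @ $17 + 134 @ $18 + 292 @ $18 + 76 @ $19 = $16,083
Difference = |$16,686 − $16,083| = $603

$603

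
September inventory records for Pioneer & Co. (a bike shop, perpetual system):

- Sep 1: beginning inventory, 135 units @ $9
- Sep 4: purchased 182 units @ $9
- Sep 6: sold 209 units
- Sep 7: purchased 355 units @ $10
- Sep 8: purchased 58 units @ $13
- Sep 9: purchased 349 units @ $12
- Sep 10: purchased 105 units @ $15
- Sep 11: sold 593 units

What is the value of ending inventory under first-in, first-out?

Sep 6, 209 sold [FIFO — oldest first]: 135 @ $9 + 74 @ $9 = $1,881
Sep 11, 593 sold [FIFO — oldest first]: 108 @ $9 + 355 @ $10 + 58 @ $13 + 72 @ $12 = $6,140
Total COGS = $1,881 + $6,140 = $8,021
Ending inventory: 277 @ $12 + 105 @ $15 = $4,899
Check: goods available $12,920 = COGS $8,021 + ending $4,899

Ending inventory = $4,899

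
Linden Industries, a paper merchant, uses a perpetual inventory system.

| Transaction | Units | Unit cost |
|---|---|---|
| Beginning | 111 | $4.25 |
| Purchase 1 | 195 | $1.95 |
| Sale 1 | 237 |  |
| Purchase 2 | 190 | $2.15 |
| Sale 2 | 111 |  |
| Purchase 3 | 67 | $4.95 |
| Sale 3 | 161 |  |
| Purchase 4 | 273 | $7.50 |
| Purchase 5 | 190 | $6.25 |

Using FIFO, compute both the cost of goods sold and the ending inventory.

Sale 1 (237) [FIFO — oldest first]: 111 @ $4.25 + 126 @ $1.95 = $717.45
Sale 2 (111) [FIFO — oldest first]: 69 @ $1.95 + 42 @ $2.15 = $224.85
Sale 3 (161) [FIFO — oldest first]: 148 @ $2.15 + 13 @ $4.95 = $382.55
Total COGS = $717.45 + $224.85 + $382.55 = $1,324.85
Ending inventory: 54 @ $4.95 + 273 @ $7.50 + 190 @ $6.25 = $3,502.30

COGS = $1,324.85; ending inventory = $3,502.30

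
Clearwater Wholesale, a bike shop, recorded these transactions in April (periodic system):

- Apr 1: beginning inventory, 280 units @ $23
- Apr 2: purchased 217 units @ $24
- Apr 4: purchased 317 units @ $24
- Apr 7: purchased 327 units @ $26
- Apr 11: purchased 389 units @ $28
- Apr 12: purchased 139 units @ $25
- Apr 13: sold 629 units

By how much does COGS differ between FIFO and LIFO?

$2,177

FIFO COGS: 280 @ $23 + 217 @ $24 + 132 @ $24 = $14,816
LIFO COGS: 139 @ $25 + 389 @ $28 + 101 @ $26 = $16,993
Difference = |$14,816 − $16,993| = $2,177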